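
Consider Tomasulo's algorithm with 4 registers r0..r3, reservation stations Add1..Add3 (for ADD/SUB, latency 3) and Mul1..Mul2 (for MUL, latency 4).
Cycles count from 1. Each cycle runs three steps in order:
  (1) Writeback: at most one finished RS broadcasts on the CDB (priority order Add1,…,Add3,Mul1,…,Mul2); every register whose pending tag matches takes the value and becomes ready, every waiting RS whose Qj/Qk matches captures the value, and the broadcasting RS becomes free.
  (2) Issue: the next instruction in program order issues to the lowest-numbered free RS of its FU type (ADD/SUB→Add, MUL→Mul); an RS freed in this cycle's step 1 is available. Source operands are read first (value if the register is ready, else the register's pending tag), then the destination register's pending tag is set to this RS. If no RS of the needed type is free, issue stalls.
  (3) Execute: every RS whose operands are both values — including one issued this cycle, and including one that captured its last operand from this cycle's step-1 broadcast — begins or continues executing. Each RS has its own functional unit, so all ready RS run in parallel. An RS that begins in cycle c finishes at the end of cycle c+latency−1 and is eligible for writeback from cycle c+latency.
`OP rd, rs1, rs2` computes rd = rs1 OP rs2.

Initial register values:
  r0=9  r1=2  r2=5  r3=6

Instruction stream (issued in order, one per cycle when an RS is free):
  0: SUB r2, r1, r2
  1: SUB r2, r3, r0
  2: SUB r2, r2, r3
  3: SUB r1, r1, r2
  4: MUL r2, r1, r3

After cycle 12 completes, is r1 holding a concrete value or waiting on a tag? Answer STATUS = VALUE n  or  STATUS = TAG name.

c1: issue SUB r2<-Add1 | r0:9,r1:2,r2:Add1,r3:6
c2: issue SUB r2<-Add2 | r0:9,r1:2,r2:Add2,r3:6
c3: issue SUB r2<-Add3 | r0:9,r1:2,r2:Add3,r3:6
c4: CDB Add1=-3; issue SUB r1<-Add1 | r0:9,r1:Add1,r2:Add3,r3:6
c5: CDB Add2=-3; issue MUL r2<-Mul1 | r0:9,r1:Add1,r2:Mul1,r3:6
c6: - | r0:9,r1:Add1,r2:Mul1,r3:6
c7: - | r0:9,r1:Add1,r2:Mul1,r3:6
c8: CDB Add3=-9 | r0:9,r1:Add1,r2:Mul1,r3:6
c9: - | r0:9,r1:Add1,r2:Mul1,r3:6
c10: - | r0:9,r1:Add1,r2:Mul1,r3:6
c11: CDB Add1=11 | r0:9,r1:11,r2:Mul1,r3:6
c12: - | r0:9,r1:11,r2:Mul1,r3:6

STATUS = VALUE 11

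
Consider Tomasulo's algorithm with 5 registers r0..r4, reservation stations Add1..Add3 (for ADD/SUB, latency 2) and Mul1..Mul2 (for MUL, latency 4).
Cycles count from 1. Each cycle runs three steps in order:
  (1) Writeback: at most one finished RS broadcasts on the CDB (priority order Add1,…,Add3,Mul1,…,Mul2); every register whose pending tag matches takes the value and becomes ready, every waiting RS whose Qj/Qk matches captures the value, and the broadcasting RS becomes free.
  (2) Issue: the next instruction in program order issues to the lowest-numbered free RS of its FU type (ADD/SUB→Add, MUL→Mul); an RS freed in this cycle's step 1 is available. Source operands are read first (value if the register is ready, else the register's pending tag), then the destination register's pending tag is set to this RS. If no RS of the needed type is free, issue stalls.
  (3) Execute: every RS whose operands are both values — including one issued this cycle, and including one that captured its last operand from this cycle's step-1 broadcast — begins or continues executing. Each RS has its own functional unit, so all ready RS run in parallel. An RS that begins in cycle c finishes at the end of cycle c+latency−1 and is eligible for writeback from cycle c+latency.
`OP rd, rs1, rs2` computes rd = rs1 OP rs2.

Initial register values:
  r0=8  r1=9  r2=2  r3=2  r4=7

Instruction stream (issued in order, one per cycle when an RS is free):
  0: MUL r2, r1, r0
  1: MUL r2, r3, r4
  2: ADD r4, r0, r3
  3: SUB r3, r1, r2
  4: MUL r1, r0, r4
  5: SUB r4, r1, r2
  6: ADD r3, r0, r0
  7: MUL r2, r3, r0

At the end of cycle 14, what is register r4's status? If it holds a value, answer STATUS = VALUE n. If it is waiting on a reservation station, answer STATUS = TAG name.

STATUS = VALUE 66

c1: issue MUL r2<-Mul1 | r0:8,r1:9,r2:Mul1,r3:2,r4:7
c2: issue MUL r2<-Mul2 | r0:8,r1:9,r2:Mul2,r3:2,r4:7
c3: issue ADD r4<-Add1 | r0:8,r1:9,r2:Mul2,r3:2,r4:Add1
c4: issue SUB r3<-Add2 | r0:8,r1:9,r2:Mul2,r3:Add2,r4:Add1
c5: CDB Add1=10; stall | r0:8,r1:9,r2:Mul2,r3:Add2,r4:10
c6: CDB Mul1=72; issue MUL r1<-Mul1 | r0:8,r1:Mul1,r2:Mul2,r3:Add2,r4:10
c7: CDB Mul2=14; issue SUB r4<-Add1 | r0:8,r1:Mul1,r2:14,r3:Add2,r4:Add1
c8: issue ADD r3<-Add3 | r0:8,r1:Mul1,r2:14,r3:Add3,r4:Add1
c9: CDB Add2=-5; issue MUL r2<-Mul2 | r0:8,r1:Mul1,r2:Mul2,r3:Add3,r4:Add1
c10: CDB Add3=16 | r0:8,r1:Mul1,r2:Mul2,r3:16,r4:Add1
c11: CDB Mul1=80 | r0:8,r1:80,r2:Mul2,r3:16,r4:Add1
c12: - | r0:8,r1:80,r2:Mul2,r3:16,r4:Add1
c13: CDB Add1=66 | r0:8,r1:80,r2:Mul2,r3:16,r4:66
c14: CDB Mul2=128 | r0:8,r1:80,r2:128,r3:16,r4:66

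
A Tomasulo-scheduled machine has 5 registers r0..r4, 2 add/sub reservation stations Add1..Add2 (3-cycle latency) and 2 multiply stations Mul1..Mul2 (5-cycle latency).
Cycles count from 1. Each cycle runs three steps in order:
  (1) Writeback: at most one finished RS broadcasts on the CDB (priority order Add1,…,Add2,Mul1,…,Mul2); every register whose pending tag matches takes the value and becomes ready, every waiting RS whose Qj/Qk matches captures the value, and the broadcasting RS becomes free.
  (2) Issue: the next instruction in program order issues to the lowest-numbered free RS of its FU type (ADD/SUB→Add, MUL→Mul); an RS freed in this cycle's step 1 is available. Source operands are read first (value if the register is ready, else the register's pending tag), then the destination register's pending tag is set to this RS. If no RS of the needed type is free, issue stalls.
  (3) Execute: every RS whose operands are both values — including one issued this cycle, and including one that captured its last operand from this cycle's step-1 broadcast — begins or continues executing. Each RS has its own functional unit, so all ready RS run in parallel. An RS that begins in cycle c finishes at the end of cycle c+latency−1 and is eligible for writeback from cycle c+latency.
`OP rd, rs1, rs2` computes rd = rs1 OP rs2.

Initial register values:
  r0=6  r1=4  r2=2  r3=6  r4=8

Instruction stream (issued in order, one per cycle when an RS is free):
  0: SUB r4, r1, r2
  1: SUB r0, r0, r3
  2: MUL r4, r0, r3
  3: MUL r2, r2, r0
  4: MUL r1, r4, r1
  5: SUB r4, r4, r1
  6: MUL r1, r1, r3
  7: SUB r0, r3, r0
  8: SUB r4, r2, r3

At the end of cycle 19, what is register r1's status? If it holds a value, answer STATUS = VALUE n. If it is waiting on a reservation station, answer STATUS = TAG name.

STATUS = TAG Mul2

  c1: issue SUB r4<-Add1  regs: r0:6,r1:4,r2:2,r3:6,r4:Add1
  c2: issue SUB r0<-Add2  regs: r0:Add2,r1:4,r2:2,r3:6,r4:Add1
  c3: issue MUL r4<-Mul1  regs: r0:Add2,r1:4,r2:2,r3:6,r4:Mul1
  c4: CDB Add1=2; issue MUL r2<-Mul2  regs: r0:Add2,r1:4,r2:Mul2,r3:6,r4:Mul1
  c5: CDB Add2=0; stall  regs: r0:0,r1:4,r2:Mul2,r3:6,r4:Mul1
  c6: stall  regs: r0:0,r1:4,r2:Mul2,r3:6,r4:Mul1
  c7: stall  regs: r0:0,r1:4,r2:Mul2,r3:6,r4:Mul1
  c8: stall  regs: r0:0,r1:4,r2:Mul2,r3:6,r4:Mul1
  c9: stall  regs: r0:0,r1:4,r2:Mul2,r3:6,r4:Mul1
  c10: CDB Mul1=0; issue MUL r1<-Mul1  regs: r0:0,r1:Mul1,r2:Mul2,r3:6,r4:0
  c11: CDB Mul2=0; issue SUB r4<-Add1  regs: r0:0,r1:Mul1,r2:0,r3:6,r4:Add1
  c12: issue MUL r1<-Mul2  regs: r0:0,r1:Mul2,r2:0,r3:6,r4:Add1
  c13: issue SUB r0<-Add2  regs: r0:Add2,r1:Mul2,r2:0,r3:6,r4:Add1
  c14: stall  regs: r0:Add2,r1:Mul2,r2:0,r3:6,r4:Add1
  c15: CDB Mul1=0; stall  regs: r0:Add2,r1:Mul2,r2:0,r3:6,r4:Add1
  c16: CDB Add2=6; issue SUB r4<-Add2  regs: r0:6,r1:Mul2,r2:0,r3:6,r4:Add2
  c17: -  regs: r0:6,r1:Mul2,r2:0,r3:6,r4:Add2
  c18: CDB Add1=0  regs: r0:6,r1:Mul2,r2:0,r3:6,r4:Add2
  c19: CDB Add2=-6  regs: r0:6,r1:Mul2,r2:0,r3:6,r4:-6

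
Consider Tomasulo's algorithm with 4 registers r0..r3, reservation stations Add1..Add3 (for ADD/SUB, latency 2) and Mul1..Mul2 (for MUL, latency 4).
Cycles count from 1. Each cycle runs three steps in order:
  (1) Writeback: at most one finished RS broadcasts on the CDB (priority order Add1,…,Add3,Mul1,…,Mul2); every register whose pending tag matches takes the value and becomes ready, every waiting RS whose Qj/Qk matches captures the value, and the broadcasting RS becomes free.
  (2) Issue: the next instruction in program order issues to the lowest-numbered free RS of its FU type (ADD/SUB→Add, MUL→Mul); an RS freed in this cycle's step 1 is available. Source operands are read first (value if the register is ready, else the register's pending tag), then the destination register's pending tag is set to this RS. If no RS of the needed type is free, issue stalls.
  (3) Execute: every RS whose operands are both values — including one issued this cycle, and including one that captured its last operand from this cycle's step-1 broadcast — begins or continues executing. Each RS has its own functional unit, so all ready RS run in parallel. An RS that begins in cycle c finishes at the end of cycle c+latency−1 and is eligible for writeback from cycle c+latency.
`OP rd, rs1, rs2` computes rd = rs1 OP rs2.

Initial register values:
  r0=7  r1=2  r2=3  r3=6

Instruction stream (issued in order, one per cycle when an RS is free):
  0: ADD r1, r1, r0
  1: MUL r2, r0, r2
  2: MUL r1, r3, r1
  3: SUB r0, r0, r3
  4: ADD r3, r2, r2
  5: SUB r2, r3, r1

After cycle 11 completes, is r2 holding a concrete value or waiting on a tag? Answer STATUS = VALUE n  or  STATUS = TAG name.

  c1: issue ADD r1<-Add1  regs: r0:7,r1:Add1,r2:3,r3:6
  c2: issue MUL r2<-Mul1  regs: r0:7,r1:Add1,r2:Mul1,r3:6
  c3: CDB Add1=9; issue MUL r1<-Mul2  regs: r0:7,r1:Mul2,r2:Mul1,r3:6
  c4: issue SUB r0<-Add1  regs: r0:Add1,r1:Mul2,r2:Mul1,r3:6
  c5: issue ADD r3<-Add2  regs: r0:Add1,r1:Mul2,r2:Mul1,r3:Add2
  c6: CDB Add1=1; issue SUB r2<-Add1  regs: r0:1,r1:Mul2,r2:Add1,r3:Add2
  c7: CDB Mul1=21  regs: r0:1,r1:Mul2,r2:Add1,r3:Add2
  c8: CDB Mul2=54  regs: r0:1,r1:54,r2:Add1,r3:Add2
  c9: CDB Add2=42  regs: r0:1,r1:54,r2:Add1,r3:42
  c10: -  regs: r0:1,r1:54,r2:Add1,r3:42
  c11: CDB Add1=-12  regs: r0:1,r1:54,r2:-12,r3:42

STATUS = VALUE -12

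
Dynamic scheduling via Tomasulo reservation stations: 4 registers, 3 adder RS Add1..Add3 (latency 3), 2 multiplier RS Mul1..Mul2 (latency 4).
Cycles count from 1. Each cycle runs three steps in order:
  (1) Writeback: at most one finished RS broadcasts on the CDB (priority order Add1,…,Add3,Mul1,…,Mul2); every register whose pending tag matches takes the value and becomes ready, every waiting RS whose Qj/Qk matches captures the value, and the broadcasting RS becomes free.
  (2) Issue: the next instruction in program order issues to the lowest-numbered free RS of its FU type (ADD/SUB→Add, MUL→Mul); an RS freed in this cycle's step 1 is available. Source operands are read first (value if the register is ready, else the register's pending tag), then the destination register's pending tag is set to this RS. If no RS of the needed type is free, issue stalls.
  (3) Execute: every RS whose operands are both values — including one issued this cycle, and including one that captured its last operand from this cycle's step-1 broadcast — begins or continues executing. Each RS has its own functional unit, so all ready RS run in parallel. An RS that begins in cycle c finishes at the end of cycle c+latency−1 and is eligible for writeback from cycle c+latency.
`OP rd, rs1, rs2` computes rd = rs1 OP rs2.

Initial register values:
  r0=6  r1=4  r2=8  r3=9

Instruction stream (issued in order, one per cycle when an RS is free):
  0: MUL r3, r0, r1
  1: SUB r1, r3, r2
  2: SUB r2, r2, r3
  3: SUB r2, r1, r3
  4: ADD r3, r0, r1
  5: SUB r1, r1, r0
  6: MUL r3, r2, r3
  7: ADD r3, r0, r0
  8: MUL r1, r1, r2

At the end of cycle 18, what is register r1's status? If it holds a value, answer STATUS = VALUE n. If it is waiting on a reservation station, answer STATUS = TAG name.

c1: issue MUL r3<-Mul1 | r0:6,r1:4,r2:8,r3:Mul1
c2: issue SUB r1<-Add1 | r0:6,r1:Add1,r2:8,r3:Mul1
c3: issue SUB r2<-Add2 | r0:6,r1:Add1,r2:Add2,r3:Mul1
c4: issue SUB r2<-Add3 | r0:6,r1:Add1,r2:Add3,r3:Mul1
c5: CDB Mul1=24; stall | r0:6,r1:Add1,r2:Add3,r3:24
c6: stall | r0:6,r1:Add1,r2:Add3,r3:24
c7: stall | r0:6,r1:Add1,r2:Add3,r3:24
c8: CDB Add1=16; issue ADD r3<-Add1 | r0:6,r1:16,r2:Add3,r3:Add1
c9: CDB Add2=-16; issue SUB r1<-Add2 | r0:6,r1:Add2,r2:Add3,r3:Add1
c10: issue MUL r3<-Mul1 | r0:6,r1:Add2,r2:Add3,r3:Mul1
c11: CDB Add1=22; issue ADD r3<-Add1 | r0:6,r1:Add2,r2:Add3,r3:Add1
c12: CDB Add2=10; issue MUL r1<-Mul2 | r0:6,r1:Mul2,r2:Add3,r3:Add1
c13: CDB Add3=-8 | r0:6,r1:Mul2,r2:-8,r3:Add1
c14: CDB Add1=12 | r0:6,r1:Mul2,r2:-8,r3:12
c15: - | r0:6,r1:Mul2,r2:-8,r3:12
c16: - | r0:6,r1:Mul2,r2:-8,r3:12
c17: CDB Mul1=-176 | r0:6,r1:Mul2,r2:-8,r3:12
c18: CDB Mul2=-80 | r0:6,r1:-80,r2:-8,r3:12

STATUS = VALUE -80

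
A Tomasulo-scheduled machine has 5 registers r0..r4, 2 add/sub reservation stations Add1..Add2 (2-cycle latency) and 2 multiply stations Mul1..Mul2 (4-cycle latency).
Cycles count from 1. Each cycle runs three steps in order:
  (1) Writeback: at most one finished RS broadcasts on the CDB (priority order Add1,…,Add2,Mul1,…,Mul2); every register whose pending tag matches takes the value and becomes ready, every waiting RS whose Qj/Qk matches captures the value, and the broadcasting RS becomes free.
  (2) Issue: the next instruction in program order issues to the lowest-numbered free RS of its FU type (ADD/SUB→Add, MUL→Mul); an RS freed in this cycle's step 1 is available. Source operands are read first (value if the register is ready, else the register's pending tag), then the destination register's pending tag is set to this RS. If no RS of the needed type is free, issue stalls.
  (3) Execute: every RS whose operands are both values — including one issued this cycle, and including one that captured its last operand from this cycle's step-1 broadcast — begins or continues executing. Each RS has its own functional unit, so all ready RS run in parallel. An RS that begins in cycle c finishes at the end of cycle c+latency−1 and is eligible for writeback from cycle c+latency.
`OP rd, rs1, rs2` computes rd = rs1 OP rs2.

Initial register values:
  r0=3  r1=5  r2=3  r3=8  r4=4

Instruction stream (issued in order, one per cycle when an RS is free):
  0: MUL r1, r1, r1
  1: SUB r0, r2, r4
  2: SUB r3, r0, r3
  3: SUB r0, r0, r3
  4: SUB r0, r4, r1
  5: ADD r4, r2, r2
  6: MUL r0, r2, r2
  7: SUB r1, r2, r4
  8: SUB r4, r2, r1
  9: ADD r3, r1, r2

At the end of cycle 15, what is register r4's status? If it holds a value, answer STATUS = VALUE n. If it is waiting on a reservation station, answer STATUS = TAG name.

c1: issue MUL r1<-Mul1 | r0:3,r1:Mul1,r2:3,r3:8,r4:4
c2: issue SUB r0<-Add1 | r0:Add1,r1:Mul1,r2:3,r3:8,r4:4
c3: issue SUB r3<-Add2 | r0:Add1,r1:Mul1,r2:3,r3:Add2,r4:4
c4: CDB Add1=-1; issue SUB r0<-Add1 | r0:Add1,r1:Mul1,r2:3,r3:Add2,r4:4
c5: CDB Mul1=25; stall | r0:Add1,r1:25,r2:3,r3:Add2,r4:4
c6: CDB Add2=-9; issue SUB r0<-Add2 | r0:Add2,r1:25,r2:3,r3:-9,r4:4
c7: stall | r0:Add2,r1:25,r2:3,r3:-9,r4:4
c8: CDB Add1=8; issue ADD r4<-Add1 | r0:Add2,r1:25,r2:3,r3:-9,r4:Add1
c9: CDB Add2=-21; issue MUL r0<-Mul1 | r0:Mul1,r1:25,r2:3,r3:-9,r4:Add1
c10: CDB Add1=6; issue SUB r1<-Add1 | r0:Mul1,r1:Add1,r2:3,r3:-9,r4:6
c11: issue SUB r4<-Add2 | r0:Mul1,r1:Add1,r2:3,r3:-9,r4:Add2
c12: CDB Add1=-3; issue ADD r3<-Add1 | r0:Mul1,r1:-3,r2:3,r3:Add1,r4:Add2
c13: CDB Mul1=9 | r0:9,r1:-3,r2:3,r3:Add1,r4:Add2
c14: CDB Add1=0 | r0:9,r1:-3,r2:3,r3:0,r4:Add2
c15: CDB Add2=6 | r0:9,r1:-3,r2:3,r3:0,r4:6

STATUS = VALUE 6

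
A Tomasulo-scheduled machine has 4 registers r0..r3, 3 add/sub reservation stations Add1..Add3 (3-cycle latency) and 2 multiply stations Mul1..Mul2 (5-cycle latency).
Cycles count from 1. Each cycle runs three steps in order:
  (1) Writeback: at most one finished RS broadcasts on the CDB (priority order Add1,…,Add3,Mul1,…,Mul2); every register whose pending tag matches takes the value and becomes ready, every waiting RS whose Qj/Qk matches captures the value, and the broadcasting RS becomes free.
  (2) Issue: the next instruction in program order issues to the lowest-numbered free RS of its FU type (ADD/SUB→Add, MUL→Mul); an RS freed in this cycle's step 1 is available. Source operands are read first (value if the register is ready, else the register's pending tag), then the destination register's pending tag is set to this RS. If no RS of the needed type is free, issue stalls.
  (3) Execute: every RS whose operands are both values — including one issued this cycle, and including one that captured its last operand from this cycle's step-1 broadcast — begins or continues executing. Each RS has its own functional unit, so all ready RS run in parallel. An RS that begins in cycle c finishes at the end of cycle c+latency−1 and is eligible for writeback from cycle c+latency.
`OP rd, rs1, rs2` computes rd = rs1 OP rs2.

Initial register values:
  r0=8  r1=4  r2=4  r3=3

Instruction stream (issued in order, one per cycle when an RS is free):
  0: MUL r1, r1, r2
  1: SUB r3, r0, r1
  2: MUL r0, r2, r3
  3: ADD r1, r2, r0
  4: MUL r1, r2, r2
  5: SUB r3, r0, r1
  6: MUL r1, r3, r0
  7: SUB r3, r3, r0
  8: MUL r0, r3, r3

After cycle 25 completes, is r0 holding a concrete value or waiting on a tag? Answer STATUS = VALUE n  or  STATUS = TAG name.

cycle 1: issue MUL r1<-Mul1 // r0:8,r1:Mul1,r2:4,r3:3
cycle 2: issue SUB r3<-Add1 // r0:8,r1:Mul1,r2:4,r3:Add1
cycle 3: issue MUL r0<-Mul2 // r0:Mul2,r1:Mul1,r2:4,r3:Add1
cycle 4: issue ADD r1<-Add2 // r0:Mul2,r1:Add2,r2:4,r3:Add1
cycle 5: stall // r0:Mul2,r1:Add2,r2:4,r3:Add1
cycle 6: CDB Mul1=16; issue MUL r1<-Mul1 // r0:Mul2,r1:Mul1,r2:4,r3:Add1
cycle 7: issue SUB r3<-Add3 // r0:Mul2,r1:Mul1,r2:4,r3:Add3
cycle 8: stall // r0:Mul2,r1:Mul1,r2:4,r3:Add3
cycle 9: CDB Add1=-8; stall // r0:Mul2,r1:Mul1,r2:4,r3:Add3
cycle 10: stall // r0:Mul2,r1:Mul1,r2:4,r3:Add3
cycle 11: CDB Mul1=16; issue MUL r1<-Mul1 // r0:Mul2,r1:Mul1,r2:4,r3:Add3
cycle 12: issue SUB r3<-Add1 // r0:Mul2,r1:Mul1,r2:4,r3:Add1
cycle 13: stall // r0:Mul2,r1:Mul1,r2:4,r3:Add1
cycle 14: CDB Mul2=-32; issue MUL r0<-Mul2 // r0:Mul2,r1:Mul1,r2:4,r3:Add1
cycle 15: - // r0:Mul2,r1:Mul1,r2:4,r3:Add1
cycle 16: - // r0:Mul2,r1:Mul1,r2:4,r3:Add1
cycle 17: CDB Add2=-28 // r0:Mul2,r1:Mul1,r2:4,r3:Add1
cycle 18: CDB Add3=-48 // r0:Mul2,r1:Mul1,r2:4,r3:Add1
cycle 19: - // r0:Mul2,r1:Mul1,r2:4,r3:Add1
cycle 20: - // r0:Mul2,r1:Mul1,r2:4,r3:Add1
cycle 21: CDB Add1=-16 // r0:Mul2,r1:Mul1,r2:4,r3:-16
cycle 22: - // r0:Mul2,r1:Mul1,r2:4,r3:-16
cycle 23: CDB Mul1=1536 // r0:Mul2,r1:1536,r2:4,r3:-16
cycle 24: - // r0:Mul2,r1:1536,r2:4,r3:-16
cycle 25: - // r0:Mul2,r1:1536,r2:4,r3:-16

STATUS = TAG Mul2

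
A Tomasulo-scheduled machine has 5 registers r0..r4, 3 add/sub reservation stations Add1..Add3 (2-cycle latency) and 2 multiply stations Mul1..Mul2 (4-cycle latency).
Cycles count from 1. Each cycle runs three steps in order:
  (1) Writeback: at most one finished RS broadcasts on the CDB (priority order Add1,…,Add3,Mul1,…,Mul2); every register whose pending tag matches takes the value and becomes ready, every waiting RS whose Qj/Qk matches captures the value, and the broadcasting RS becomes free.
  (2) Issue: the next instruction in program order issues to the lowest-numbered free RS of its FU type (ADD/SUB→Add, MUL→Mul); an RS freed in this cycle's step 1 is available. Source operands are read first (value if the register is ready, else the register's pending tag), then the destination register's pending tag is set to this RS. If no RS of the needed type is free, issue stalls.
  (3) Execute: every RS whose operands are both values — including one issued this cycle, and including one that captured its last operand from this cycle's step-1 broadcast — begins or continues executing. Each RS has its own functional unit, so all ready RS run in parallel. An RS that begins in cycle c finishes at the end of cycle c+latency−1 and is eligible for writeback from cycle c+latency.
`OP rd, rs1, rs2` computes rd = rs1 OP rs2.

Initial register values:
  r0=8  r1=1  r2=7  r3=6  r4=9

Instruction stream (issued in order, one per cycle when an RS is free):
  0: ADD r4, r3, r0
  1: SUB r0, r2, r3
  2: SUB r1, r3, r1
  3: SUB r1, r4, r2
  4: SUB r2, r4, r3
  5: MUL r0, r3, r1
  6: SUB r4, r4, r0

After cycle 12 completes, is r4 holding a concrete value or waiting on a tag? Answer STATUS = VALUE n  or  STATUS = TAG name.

cycle 1: issue ADD r4<-Add1 // r0:8,r1:1,r2:7,r3:6,r4:Add1
cycle 2: issue SUB r0<-Add2 // r0:Add2,r1:1,r2:7,r3:6,r4:Add1
cycle 3: CDB Add1=14; issue SUB r1<-Add1 // r0:Add2,r1:Add1,r2:7,r3:6,r4:14
cycle 4: CDB Add2=1; issue SUB r1<-Add2 // r0:1,r1:Add2,r2:7,r3:6,r4:14
cycle 5: CDB Add1=5; issue SUB r2<-Add1 // r0:1,r1:Add2,r2:Add1,r3:6,r4:14
cycle 6: CDB Add2=7; issue MUL r0<-Mul1 // r0:Mul1,r1:7,r2:Add1,r3:6,r4:14
cycle 7: CDB Add1=8; issue SUB r4<-Add1 // r0:Mul1,r1:7,r2:8,r3:6,r4:Add1
cycle 8: - // r0:Mul1,r1:7,r2:8,r3:6,r4:Add1
cycle 9: - // r0:Mul1,r1:7,r2:8,r3:6,r4:Add1
cycle 10: CDB Mul1=42 // r0:42,r1:7,r2:8,r3:6,r4:Add1
cycle 11: - // r0:42,r1:7,r2:8,r3:6,r4:Add1
cycle 12: CDB Add1=-28 // r0:42,r1:7,r2:8,r3:6,r4:-28

STATUS = VALUE -28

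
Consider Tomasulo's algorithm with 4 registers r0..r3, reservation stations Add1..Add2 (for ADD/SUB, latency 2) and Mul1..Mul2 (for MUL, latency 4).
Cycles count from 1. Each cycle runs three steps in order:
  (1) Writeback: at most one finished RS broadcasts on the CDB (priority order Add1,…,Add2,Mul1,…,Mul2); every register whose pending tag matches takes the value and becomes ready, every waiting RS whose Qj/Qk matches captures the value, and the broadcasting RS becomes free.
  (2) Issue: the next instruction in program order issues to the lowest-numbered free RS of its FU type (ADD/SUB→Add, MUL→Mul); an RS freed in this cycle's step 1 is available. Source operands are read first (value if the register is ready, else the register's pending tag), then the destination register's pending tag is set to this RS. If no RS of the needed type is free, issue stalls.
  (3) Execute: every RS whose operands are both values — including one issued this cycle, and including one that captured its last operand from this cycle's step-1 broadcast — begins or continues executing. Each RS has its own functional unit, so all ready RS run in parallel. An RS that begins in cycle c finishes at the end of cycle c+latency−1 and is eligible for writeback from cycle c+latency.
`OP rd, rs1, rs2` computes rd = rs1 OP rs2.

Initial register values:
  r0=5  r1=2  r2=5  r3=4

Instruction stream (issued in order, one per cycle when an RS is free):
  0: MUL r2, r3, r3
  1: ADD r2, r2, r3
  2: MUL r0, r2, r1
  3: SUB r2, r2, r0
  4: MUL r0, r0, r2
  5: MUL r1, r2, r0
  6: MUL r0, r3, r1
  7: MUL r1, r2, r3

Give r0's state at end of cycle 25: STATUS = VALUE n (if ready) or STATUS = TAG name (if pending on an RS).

STATUS = VALUE 64000

  c1: issue MUL r2<-Mul1  regs: r0:5,r1:2,r2:Mul1,r3:4
  c2: issue ADD r2<-Add1  regs: r0:5,r1:2,r2:Add1,r3:4
  c3: issue MUL r0<-Mul2  regs: r0:Mul2,r1:2,r2:Add1,r3:4
  c4: issue SUB r2<-Add2  regs: r0:Mul2,r1:2,r2:Add2,r3:4
  c5: CDB Mul1=16; issue MUL r0<-Mul1  regs: r0:Mul1,r1:2,r2:Add2,r3:4
  c6: stall  regs: r0:Mul1,r1:2,r2:Add2,r3:4
  c7: CDB Add1=20; stall  regs: r0:Mul1,r1:2,r2:Add2,r3:4
  c8: stall  regs: r0:Mul1,r1:2,r2:Add2,r3:4
  c9: stall  regs: r0:Mul1,r1:2,r2:Add2,r3:4
  c10: stall  regs: r0:Mul1,r1:2,r2:Add2,r3:4
  c11: CDB Mul2=40; issue MUL r1<-Mul2  regs: r0:Mul1,r1:Mul2,r2:Add2,r3:4
  c12: stall  regs: r0:Mul1,r1:Mul2,r2:Add2,r3:4
  c13: CDB Add2=-20; stall  regs: r0:Mul1,r1:Mul2,r2:-20,r3:4
  c14: stall  regs: r0:Mul1,r1:Mul2,r2:-20,r3:4
  c15: stall  regs: r0:Mul1,r1:Mul2,r2:-20,r3:4
  c16: stall  regs: r0:Mul1,r1:Mul2,r2:-20,r3:4
  c17: CDB Mul1=-800; issue MUL r0<-Mul1  regs: r0:Mul1,r1:Mul2,r2:-20,r3:4
  c18: stall  regs: r0:Mul1,r1:Mul2,r2:-20,r3:4
  c19: stall  regs: r0:Mul1,r1:Mul2,r2:-20,r3:4
  c20: stall  regs: r0:Mul1,r1:Mul2,r2:-20,r3:4
  c21: CDB Mul2=16000; issue MUL r1<-Mul2  regs: r0:Mul1,r1:Mul2,r2:-20,r3:4
  c22: -  regs: r0:Mul1,r1:Mul2,r2:-20,r3:4
  c23: -  regs: r0:Mul1,r1:Mul2,r2:-20,r3:4
  c24: -  regs: r0:Mul1,r1:Mul2,r2:-20,r3:4
  c25: CDB Mul1=64000  regs: r0:64000,r1:Mul2,r2:-20,r3:4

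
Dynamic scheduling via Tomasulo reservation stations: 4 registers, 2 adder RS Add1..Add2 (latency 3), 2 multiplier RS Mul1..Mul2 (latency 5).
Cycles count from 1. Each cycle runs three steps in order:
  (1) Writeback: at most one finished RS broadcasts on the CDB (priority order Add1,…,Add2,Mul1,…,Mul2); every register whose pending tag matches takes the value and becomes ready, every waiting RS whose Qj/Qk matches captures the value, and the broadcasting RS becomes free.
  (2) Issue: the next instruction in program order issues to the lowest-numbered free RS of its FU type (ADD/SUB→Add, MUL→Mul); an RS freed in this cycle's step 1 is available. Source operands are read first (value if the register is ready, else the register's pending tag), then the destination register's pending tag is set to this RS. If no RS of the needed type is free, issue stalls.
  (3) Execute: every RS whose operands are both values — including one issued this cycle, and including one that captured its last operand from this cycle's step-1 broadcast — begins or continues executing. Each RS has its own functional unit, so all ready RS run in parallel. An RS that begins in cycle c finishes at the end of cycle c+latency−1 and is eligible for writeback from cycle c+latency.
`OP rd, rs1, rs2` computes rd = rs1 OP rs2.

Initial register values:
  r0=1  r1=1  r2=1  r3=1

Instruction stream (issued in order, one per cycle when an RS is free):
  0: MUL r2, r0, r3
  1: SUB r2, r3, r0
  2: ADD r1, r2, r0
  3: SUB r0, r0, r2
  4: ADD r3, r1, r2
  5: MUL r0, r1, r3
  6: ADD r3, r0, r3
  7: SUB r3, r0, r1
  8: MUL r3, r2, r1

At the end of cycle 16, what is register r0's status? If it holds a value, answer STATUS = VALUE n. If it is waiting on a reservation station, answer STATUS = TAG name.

STATUS = TAG Mul1

c1: issue MUL r2<-Mul1 | r0:1,r1:1,r2:Mul1,r3:1
c2: issue SUB r2<-Add1 | r0:1,r1:1,r2:Add1,r3:1
c3: issue ADD r1<-Add2 | r0:1,r1:Add2,r2:Add1,r3:1
c4: stall | r0:1,r1:Add2,r2:Add1,r3:1
c5: CDB Add1=0; issue SUB r0<-Add1 | r0:Add1,r1:Add2,r2:0,r3:1
c6: CDB Mul1=1; stall | r0:Add1,r1:Add2,r2:0,r3:1
c7: stall | r0:Add1,r1:Add2,r2:0,r3:1
c8: CDB Add1=1; issue ADD r3<-Add1 | r0:1,r1:Add2,r2:0,r3:Add1
c9: CDB Add2=1; issue MUL r0<-Mul1 | r0:Mul1,r1:1,r2:0,r3:Add1
c10: issue ADD r3<-Add2 | r0:Mul1,r1:1,r2:0,r3:Add2
c11: stall | r0:Mul1,r1:1,r2:0,r3:Add2
c12: CDB Add1=1; issue SUB r3<-Add1 | r0:Mul1,r1:1,r2:0,r3:Add1
c13: issue MUL r3<-Mul2 | r0:Mul1,r1:1,r2:0,r3:Mul2
c14: - | r0:Mul1,r1:1,r2:0,r3:Mul2
c15: - | r0:Mul1,r1:1,r2:0,r3:Mul2
c16: - | r0:Mul1,r1:1,r2:0,r3:Mul2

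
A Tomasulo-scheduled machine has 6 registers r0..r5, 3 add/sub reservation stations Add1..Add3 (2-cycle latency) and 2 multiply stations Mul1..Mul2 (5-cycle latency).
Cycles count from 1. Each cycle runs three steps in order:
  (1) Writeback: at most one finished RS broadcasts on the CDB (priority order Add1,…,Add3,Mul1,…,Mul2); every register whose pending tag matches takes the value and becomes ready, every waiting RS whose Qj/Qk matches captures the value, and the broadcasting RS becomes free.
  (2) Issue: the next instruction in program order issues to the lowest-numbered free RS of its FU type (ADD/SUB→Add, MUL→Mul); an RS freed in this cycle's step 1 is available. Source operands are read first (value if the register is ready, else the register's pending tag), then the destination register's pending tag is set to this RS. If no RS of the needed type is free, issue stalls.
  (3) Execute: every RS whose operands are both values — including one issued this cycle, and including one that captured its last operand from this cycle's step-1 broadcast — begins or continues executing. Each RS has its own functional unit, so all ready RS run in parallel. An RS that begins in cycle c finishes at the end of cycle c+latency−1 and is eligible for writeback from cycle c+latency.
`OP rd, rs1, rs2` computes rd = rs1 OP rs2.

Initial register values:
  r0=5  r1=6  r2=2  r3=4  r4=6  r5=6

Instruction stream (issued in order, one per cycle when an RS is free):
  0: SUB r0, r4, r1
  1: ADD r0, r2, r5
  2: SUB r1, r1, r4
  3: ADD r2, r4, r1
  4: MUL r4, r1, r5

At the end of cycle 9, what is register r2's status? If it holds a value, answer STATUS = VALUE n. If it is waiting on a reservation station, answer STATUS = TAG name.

c1: issue SUB r0<-Add1 | r0:Add1,r1:6,r2:2,r3:4,r4:6,r5:6
c2: issue ADD r0<-Add2 | r0:Add2,r1:6,r2:2,r3:4,r4:6,r5:6
c3: CDB Add1=0; issue SUB r1<-Add1 | r0:Add2,r1:Add1,r2:2,r3:4,r4:6,r5:6
c4: CDB Add2=8; issue ADD r2<-Add2 | r0:8,r1:Add1,r2:Add2,r3:4,r4:6,r5:6
c5: CDB Add1=0; issue MUL r4<-Mul1 | r0:8,r1:0,r2:Add2,r3:4,r4:Mul1,r5:6
c6: - | r0:8,r1:0,r2:Add2,r3:4,r4:Mul1,r5:6
c7: CDB Add2=6 | r0:8,r1:0,r2:6,r3:4,r4:Mul1,r5:6
c8: - | r0:8,r1:0,r2:6,r3:4,r4:Mul1,r5:6
c9: - | r0:8,r1:0,r2:6,r3:4,r4:Mul1,r5:6

STATUS = VALUE 6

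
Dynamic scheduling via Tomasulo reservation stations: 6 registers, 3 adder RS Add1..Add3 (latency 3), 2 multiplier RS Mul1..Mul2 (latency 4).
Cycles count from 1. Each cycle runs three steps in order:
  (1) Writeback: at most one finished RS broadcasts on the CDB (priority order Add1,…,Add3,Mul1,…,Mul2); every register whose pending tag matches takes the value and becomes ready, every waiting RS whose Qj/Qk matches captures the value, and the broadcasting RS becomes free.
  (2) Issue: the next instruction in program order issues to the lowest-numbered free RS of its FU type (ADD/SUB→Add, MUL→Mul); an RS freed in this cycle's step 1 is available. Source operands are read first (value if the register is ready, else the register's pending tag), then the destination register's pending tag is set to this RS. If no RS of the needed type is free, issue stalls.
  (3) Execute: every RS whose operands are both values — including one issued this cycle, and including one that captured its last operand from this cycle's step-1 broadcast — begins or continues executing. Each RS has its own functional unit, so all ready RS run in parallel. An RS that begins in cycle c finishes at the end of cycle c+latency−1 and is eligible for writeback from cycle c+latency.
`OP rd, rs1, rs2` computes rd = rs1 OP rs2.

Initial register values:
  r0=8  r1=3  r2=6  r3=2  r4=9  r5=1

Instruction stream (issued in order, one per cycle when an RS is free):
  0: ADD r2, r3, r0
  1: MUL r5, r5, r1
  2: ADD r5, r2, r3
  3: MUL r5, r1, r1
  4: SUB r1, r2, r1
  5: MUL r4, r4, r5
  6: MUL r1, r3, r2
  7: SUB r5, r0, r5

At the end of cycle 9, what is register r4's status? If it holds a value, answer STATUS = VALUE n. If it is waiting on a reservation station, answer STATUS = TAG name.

STATUS = TAG Mul1

c1: issue ADD r2<-Add1 | r0:8,r1:3,r2:Add1,r3:2,r4:9,r5:1
c2: issue MUL r5<-Mul1 | r0:8,r1:3,r2:Add1,r3:2,r4:9,r5:Mul1
c3: issue ADD r5<-Add2 | r0:8,r1:3,r2:Add1,r3:2,r4:9,r5:Add2
c4: CDB Add1=10; issue MUL r5<-Mul2 | r0:8,r1:3,r2:10,r3:2,r4:9,r5:Mul2
c5: issue SUB r1<-Add1 | r0:8,r1:Add1,r2:10,r3:2,r4:9,r5:Mul2
c6: CDB Mul1=3; issue MUL r4<-Mul1 | r0:8,r1:Add1,r2:10,r3:2,r4:Mul1,r5:Mul2
c7: CDB Add2=12; stall | r0:8,r1:Add1,r2:10,r3:2,r4:Mul1,r5:Mul2
c8: CDB Add1=7; stall | r0:8,r1:7,r2:10,r3:2,r4:Mul1,r5:Mul2
c9: CDB Mul2=9; issue MUL r1<-Mul2 | r0:8,r1:Mul2,r2:10,r3:2,r4:Mul1,r5:9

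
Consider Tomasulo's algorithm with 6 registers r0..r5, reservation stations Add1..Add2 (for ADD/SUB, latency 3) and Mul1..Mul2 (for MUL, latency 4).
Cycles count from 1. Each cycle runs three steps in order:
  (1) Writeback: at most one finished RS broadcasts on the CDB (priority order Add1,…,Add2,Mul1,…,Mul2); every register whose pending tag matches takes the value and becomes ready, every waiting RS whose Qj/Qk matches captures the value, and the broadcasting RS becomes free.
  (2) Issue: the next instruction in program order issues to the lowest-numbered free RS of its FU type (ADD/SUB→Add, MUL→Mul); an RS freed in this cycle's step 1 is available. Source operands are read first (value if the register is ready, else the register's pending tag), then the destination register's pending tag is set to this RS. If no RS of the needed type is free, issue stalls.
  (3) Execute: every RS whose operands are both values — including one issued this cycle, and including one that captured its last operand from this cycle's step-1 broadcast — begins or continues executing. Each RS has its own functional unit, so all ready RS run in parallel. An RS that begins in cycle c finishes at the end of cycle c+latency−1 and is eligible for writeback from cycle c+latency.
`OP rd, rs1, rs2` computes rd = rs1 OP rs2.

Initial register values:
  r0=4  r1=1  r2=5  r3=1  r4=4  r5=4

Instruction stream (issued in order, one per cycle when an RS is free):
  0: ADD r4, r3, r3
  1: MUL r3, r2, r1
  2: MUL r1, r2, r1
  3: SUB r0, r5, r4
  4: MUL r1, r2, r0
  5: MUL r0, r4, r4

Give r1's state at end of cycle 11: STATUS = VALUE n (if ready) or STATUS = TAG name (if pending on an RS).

  c1: issue ADD r4<-Add1  regs: r0:4,r1:1,r2:5,r3:1,r4:Add1,r5:4
  c2: issue MUL r3<-Mul1  regs: r0:4,r1:1,r2:5,r3:Mul1,r4:Add1,r5:4
  c3: issue MUL r1<-Mul2  regs: r0:4,r1:Mul2,r2:5,r3:Mul1,r4:Add1,r5:4
  c4: CDB Add1=2; issue SUB r0<-Add1  regs: r0:Add1,r1:Mul2,r2:5,r3:Mul1,r4:2,r5:4
  c5: stall  regs: r0:Add1,r1:Mul2,r2:5,r3:Mul1,r4:2,r5:4
  c6: CDB Mul1=5; issue MUL r1<-Mul1  regs: r0:Add1,r1:Mul1,r2:5,r3:5,r4:2,r5:4
  c7: CDB Add1=2; stall  regs: r0:2,r1:Mul1,r2:5,r3:5,r4:2,r5:4
  c8: CDB Mul2=5; issue MUL r0<-Mul2  regs: r0:Mul2,r1:Mul1,r2:5,r3:5,r4:2,r5:4
  c9: -  regs: r0:Mul2,r1:Mul1,r2:5,r3:5,r4:2,r5:4
  c10: -  regs: r0:Mul2,r1:Mul1,r2:5,r3:5,r4:2,r5:4
  c11: CDB Mul1=10  regs: r0:Mul2,r1:10,r2:5,r3:5,r4:2,r5:4

STATUS = VALUE 10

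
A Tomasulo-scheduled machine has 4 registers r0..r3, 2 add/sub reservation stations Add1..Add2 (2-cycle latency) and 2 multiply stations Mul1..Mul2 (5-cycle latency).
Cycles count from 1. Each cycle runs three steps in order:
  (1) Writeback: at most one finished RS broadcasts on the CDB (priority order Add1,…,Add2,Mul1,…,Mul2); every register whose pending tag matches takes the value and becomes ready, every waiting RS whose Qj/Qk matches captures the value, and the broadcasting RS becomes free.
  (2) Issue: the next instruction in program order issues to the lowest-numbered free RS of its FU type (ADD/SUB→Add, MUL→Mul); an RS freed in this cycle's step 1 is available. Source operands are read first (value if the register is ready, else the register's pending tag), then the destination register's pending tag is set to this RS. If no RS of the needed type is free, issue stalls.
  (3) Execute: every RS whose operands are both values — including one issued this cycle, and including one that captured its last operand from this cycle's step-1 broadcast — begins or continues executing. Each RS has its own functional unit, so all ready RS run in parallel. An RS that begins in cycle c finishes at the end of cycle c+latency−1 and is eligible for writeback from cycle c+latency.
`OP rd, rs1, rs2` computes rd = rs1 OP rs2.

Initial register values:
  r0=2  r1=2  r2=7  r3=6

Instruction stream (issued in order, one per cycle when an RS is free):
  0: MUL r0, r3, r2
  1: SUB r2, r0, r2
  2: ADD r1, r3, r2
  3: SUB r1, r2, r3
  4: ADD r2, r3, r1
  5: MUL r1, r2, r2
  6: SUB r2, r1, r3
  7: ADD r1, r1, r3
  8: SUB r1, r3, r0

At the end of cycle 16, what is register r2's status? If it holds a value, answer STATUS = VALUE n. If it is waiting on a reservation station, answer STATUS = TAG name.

c1: issue MUL r0<-Mul1 | r0:Mul1,r1:2,r2:7,r3:6
c2: issue SUB r2<-Add1 | r0:Mul1,r1:2,r2:Add1,r3:6
c3: issue ADD r1<-Add2 | r0:Mul1,r1:Add2,r2:Add1,r3:6
c4: stall | r0:Mul1,r1:Add2,r2:Add1,r3:6
c5: stall | r0:Mul1,r1:Add2,r2:Add1,r3:6
c6: CDB Mul1=42; stall | r0:42,r1:Add2,r2:Add1,r3:6
c7: stall | r0:42,r1:Add2,r2:Add1,r3:6
c8: CDB Add1=35; issue SUB r1<-Add1 | r0:42,r1:Add1,r2:35,r3:6
c9: stall | r0:42,r1:Add1,r2:35,r3:6
c10: CDB Add1=29; issue ADD r2<-Add1 | r0:42,r1:29,r2:Add1,r3:6
c11: CDB Add2=41; issue MUL r1<-Mul1 | r0:42,r1:Mul1,r2:Add1,r3:6
c12: CDB Add1=35; issue SUB r2<-Add1 | r0:42,r1:Mul1,r2:Add1,r3:6
c13: issue ADD r1<-Add2 | r0:42,r1:Add2,r2:Add1,r3:6
c14: stall | r0:42,r1:Add2,r2:Add1,r3:6
c15: stall | r0:42,r1:Add2,r2:Add1,r3:6
c16: stall | r0:42,r1:Add2,r2:Add1,r3:6

STATUS = TAG Add1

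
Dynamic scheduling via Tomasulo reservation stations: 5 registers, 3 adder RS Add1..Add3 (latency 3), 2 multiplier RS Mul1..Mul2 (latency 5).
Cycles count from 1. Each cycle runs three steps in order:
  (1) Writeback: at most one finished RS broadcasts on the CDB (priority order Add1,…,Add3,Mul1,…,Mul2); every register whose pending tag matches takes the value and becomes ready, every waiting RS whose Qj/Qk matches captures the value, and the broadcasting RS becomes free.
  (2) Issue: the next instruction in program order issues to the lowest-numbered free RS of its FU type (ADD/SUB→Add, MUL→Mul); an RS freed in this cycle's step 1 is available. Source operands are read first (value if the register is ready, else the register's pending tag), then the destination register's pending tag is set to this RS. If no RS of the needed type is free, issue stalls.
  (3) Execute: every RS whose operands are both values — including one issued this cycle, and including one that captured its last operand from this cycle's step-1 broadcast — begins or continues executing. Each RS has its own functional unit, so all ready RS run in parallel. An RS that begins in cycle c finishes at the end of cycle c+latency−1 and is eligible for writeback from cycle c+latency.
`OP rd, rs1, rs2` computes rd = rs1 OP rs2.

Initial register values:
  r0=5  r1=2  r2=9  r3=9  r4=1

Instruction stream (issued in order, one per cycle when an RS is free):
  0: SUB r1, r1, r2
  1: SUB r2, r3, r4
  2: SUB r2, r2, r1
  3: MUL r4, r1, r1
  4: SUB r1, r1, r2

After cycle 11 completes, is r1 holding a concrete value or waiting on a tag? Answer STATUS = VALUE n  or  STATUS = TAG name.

cycle 1: issue SUB r1<-Add1 // r0:5,r1:Add1,r2:9,r3:9,r4:1
cycle 2: issue SUB r2<-Add2 // r0:5,r1:Add1,r2:Add2,r3:9,r4:1
cycle 3: issue SUB r2<-Add3 // r0:5,r1:Add1,r2:Add3,r3:9,r4:1
cycle 4: CDB Add1=-7; issue MUL r4<-Mul1 // r0:5,r1:-7,r2:Add3,r3:9,r4:Mul1
cycle 5: CDB Add2=8; issue SUB r1<-Add1 // r0:5,r1:Add1,r2:Add3,r3:9,r4:Mul1
cycle 6: - // r0:5,r1:Add1,r2:Add3,r3:9,r4:Mul1
cycle 7: - // r0:5,r1:Add1,r2:Add3,r3:9,r4:Mul1
cycle 8: CDB Add3=15 // r0:5,r1:Add1,r2:15,r3:9,r4:Mul1
cycle 9: CDB Mul1=49 // r0:5,r1:Add1,r2:15,r3:9,r4:49
cycle 10: - // r0:5,r1:Add1,r2:15,r3:9,r4:49
cycle 11: CDB Add1=-22 // r0:5,r1:-22,r2:15,r3:9,r4:49

STATUS = VALUE -22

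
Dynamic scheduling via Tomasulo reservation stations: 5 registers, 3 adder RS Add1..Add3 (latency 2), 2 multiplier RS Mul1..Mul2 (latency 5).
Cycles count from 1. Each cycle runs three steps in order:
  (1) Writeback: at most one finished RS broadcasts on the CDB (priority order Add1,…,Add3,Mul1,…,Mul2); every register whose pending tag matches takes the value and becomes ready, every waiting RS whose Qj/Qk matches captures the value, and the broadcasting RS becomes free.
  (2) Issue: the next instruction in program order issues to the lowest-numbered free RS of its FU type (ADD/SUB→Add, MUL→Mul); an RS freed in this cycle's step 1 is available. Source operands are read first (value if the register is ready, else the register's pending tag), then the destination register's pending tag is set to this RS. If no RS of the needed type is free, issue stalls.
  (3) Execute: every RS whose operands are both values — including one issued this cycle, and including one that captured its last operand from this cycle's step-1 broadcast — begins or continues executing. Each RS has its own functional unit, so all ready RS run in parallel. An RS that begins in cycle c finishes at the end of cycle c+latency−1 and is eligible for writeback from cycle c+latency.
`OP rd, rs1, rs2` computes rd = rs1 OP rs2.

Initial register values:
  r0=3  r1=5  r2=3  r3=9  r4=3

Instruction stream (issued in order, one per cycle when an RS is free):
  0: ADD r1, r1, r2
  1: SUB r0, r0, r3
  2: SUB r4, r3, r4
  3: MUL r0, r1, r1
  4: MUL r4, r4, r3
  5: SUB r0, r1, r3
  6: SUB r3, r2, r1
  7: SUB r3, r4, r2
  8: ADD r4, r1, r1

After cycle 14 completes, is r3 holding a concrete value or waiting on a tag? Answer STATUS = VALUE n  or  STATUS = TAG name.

STATUS = VALUE 51

  c1: issue ADD r1<-Add1  regs: r0:3,r1:Add1,r2:3,r3:9,r4:3
  c2: issue SUB r0<-Add2  regs: r0:Add2,r1:Add1,r2:3,r3:9,r4:3
  c3: CDB Add1=8; issue SUB r4<-Add1  regs: r0:Add2,r1:8,r2:3,r3:9,r4:Add1
  c4: CDB Add2=-6; issue MUL r0<-Mul1  regs: r0:Mul1,r1:8,r2:3,r3:9,r4:Add1
  c5: CDB Add1=6; issue MUL r4<-Mul2  regs: r0:Mul1,r1:8,r2:3,r3:9,r4:Mul2
  c6: issue SUB r0<-Add1  regs: r0:Add1,r1:8,r2:3,r3:9,r4:Mul2
  c7: issue SUB r3<-Add2  regs: r0:Add1,r1:8,r2:3,r3:Add2,r4:Mul2
  c8: CDB Add1=-1; issue SUB r3<-Add1  regs: r0:-1,r1:8,r2:3,r3:Add1,r4:Mul2
  c9: CDB Add2=-5; issue ADD r4<-Add2  regs: r0:-1,r1:8,r2:3,r3:Add1,r4:Add2
  c10: CDB Mul1=64  regs: r0:-1,r1:8,r2:3,r3:Add1,r4:Add2
  c11: CDB Add2=16  regs: r0:-1,r1:8,r2:3,r3:Add1,r4:16
  c12: CDB Mul2=54  regs: r0:-1,r1:8,r2:3,r3:Add1,r4:16
  c13: -  regs: r0:-1,r1:8,r2:3,r3:Add1,r4:16
  c14: CDB Add1=51  regs: r0:-1,r1:8,r2:3,r3:51,r4:16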